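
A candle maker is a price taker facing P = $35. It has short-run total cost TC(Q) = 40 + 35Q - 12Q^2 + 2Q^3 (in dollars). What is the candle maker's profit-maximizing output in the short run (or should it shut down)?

Produce at Q = 4

Strip out fixed cost: VC = 35Q - 12Q^2 + 2Q^3. Then AVC = 35 - 12Q + 2Q^2 and MC = 35 - 24Q + 6Q^2.
The AVC parabola has its vertex at Q = 12/4 = 3, where AVC = 35 - 12·3 + 2·3^2 = $17.
Because $35 ≥ $17, revenue can cover variable cost; the firm operates.
Solving P = MC: -24Q + 6Q^2 = 0 ⇒ Q = 0 or 4. On the upward-sloping branch, Q* = 4.
Check: AVC at Q = 4 is $19 ≤ P, so revenue covers variable cost.
Profit = P·Q − TC = 35·4 − 116 = $24.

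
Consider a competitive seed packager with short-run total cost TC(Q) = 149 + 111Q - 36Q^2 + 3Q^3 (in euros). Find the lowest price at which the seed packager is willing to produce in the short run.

Short-run supply begins at min AVC. From VC = 111Q - 36Q^2 + 3Q^3, AVC = 111 - 36Q + 3Q^2.
At the minimum of AVC, MC = AVC. MC = 111 - 72Q + 9Q^2; setting MC = AVC gives 6Q^2 - 36Q = 0, so Q = 6. min AVC = 3.
For P < €3 the firm produces nothing.

€3 per unit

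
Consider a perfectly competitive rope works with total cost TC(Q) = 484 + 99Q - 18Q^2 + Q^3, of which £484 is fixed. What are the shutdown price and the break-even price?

Shutdown price = £18; break-even price = £66

Shutdown price = min AVC. AVC = 99 - 18Q + Q^2, with vertex at Q = 9 and minimum £18.
ATC = 484/Q + 99 - 18Q + Q^2. Setting dATC/dQ = −484/Q^2 − 18 + 2Q = 0 gives Q = 11 (since 2·11^3 − 18·11^2 = 484).
min ATC = 484/11 + 99 − 18·11 + 11^2 = £66. That is the break-even price.
For £18 ≤ P < £66 the firm produces at a loss; below £18 it shuts down.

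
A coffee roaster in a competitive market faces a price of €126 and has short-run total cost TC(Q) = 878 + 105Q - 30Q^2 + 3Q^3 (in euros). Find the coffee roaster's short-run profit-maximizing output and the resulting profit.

AVC = 105 - 30Q + 3Q^2; min AVC = €30 at Q = 5. Since P = €126 ≥ min AVC, the firm produces.
MC = 105 - 60Q + 9Q^2. Setting P = MC and taking the root on the rising branch gives Q* = 7.
TR = 126·7 = 882. TC = 878 + 294 = 1172. Profit = 882 − 1172 = -€290.
Shutting down would mean losing the fixed cost of €878, so operating at a loss of €290 is better by €588.

Profit = -€290 at Q = 7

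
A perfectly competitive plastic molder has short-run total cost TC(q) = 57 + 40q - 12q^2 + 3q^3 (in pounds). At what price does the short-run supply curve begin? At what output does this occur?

The shutdown price is the minimum of AVC. VC = 40q - 12q^2 + 3q^3, so AVC = 40 - 12q + 3q^2.
dAVC/dq = -12 + 6q = 0 gives q = 2. min AVC = 40 - 12·2 + 3·2^2 = 28.
For P < £28 the firm produces nothing.

£28 per unit, at q = 2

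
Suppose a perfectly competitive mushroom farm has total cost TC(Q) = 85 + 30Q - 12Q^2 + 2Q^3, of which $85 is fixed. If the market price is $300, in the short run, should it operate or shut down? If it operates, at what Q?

Produce at Q = 9

From TC, MC = TC'(Q) = 30 - 24Q + 6Q^2 and AVC = VC/Q = 30 - 12Q + 2Q^2.
AVC hits its minimum where MC = AVC, at Q = 3, giving min AVC = 30 - 12·3 + 2·3^2 = $12.
P = $300 exceeds min AVC = $12, so the firm stays open.
Set P = MC: 300 = 30 - 24Q + 6Q^2 → -270 - 24Q + 6Q^2 = 0. The roots are Q = -5 and Q = 9; the profit-maximizing output is on the rising part of MC, so Q* = 9.
Check: AVC at Q = 9 is $84 ≤ P, so revenue covers variable cost.
Profit = P·Q − TC = 300·9 − 841 = $1859.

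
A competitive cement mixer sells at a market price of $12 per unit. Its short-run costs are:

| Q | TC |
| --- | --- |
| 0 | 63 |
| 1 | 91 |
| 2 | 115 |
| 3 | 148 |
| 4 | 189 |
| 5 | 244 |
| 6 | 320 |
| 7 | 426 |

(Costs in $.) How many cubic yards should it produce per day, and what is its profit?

Tabulate TR − TC: Q=0: -63; Q=1: -79; Q=2: -91; Q=3: -112; Q=4: -141; Q=5: -184; Q=6: -248; Q=7: -342.
Profit is highest at Q = 0. Equivalently, the lowest AVC in the table is 52/2 ≈ $26 at Q = 2, and P = $12 falls below it — price never covers variable cost, so the firm shuts down and loses only its fixed cost.

Q = 0 (shut down); profit = -$63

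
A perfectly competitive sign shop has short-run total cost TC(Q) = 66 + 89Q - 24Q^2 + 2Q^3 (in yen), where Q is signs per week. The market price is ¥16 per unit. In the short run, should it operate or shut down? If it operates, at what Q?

Shut down

From TC, MC = TC'(Q) = 89 - 48Q + 6Q^2 and AVC = VC/Q = 89 - 24Q + 2Q^2.
The AVC parabola has its vertex at Q = 24/4 = 6, where AVC = 89 - 24·6 + 2·6^2 = ¥17.
Since P = ¥16 < min AVC = ¥17, price fails to cover variable cost at any output.
Shutting down limits the loss to fixed cost, ¥66.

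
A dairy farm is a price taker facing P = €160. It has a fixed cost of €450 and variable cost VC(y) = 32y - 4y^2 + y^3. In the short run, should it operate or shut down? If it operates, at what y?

Strip out fixed cost: VC = 32y - 4y^2 + y^3. Then AVC = 32 - 4y + y^2 and MC = 32 - 8y + 3y^2.
The AVC parabola has its vertex at y = 4/2 = 2, where AVC = 32 - 4·2 + 2^2 = €28.
Since P = €160 ≥ min AVC = €28, price covers variable cost and the firm should produce.
Solving P = MC: -128 - 8y + 3y^2 = 0 ⇒ y = -16/3 or 8. On the upward-sloping branch, y* = 8.
Check: AVC at y = 8 is €64 ≤ P, so revenue covers variable cost.
Profit = P·y − TC = 160·8 − 962 = €318.

Produce at y = 8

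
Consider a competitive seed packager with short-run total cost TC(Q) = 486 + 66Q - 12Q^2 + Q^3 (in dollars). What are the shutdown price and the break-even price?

Shutdown price = min AVC. AVC = 66 - 12Q + Q^2, with vertex at Q = 6 and minimum $30.
ATC = 486/Q + 66 - 12Q + Q^2. Setting dATC/dQ = −486/Q^2 − 12 + 2Q = 0 gives Q = 9 (since 2·9^3 − 12·9^2 = 486).
min ATC = 486/9 + 66 − 12·9 + 9^2 = $93. That is the break-even price.
For $30 ≤ P < $93 the firm produces at a loss; below $30 it shuts down.

Shutdown price = $30; break-even price = $93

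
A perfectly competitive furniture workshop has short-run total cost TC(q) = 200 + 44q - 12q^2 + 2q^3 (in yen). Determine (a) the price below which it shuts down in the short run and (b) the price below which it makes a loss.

Shutdown price = ¥26; break-even price = ¥74

AVC = 44 - 12q + 2q^2; minimized at q = 3, giving min AVC = ¥26. That is the shutdown price.
ATC = 200/q + 44 - 12q + 2q^2. Setting dATC/dq = −200/q^2 − 12 + 4q = 0 gives q = 5 (since 4·5^3 − 12·5^2 = 200).
min ATC = 200/5 + 44 − 12·5 + 2·5^2 = ¥74. That is the break-even price.
Between these two prices the firm operates at a loss; above ¥74 it earns a profit.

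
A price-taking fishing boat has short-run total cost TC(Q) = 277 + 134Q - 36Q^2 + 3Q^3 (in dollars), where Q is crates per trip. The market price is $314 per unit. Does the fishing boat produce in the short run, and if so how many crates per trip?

From TC, MC = TC'(Q) = 134 - 72Q + 9Q^2 and AVC = VC/Q = 134 - 36Q + 3Q^2.
AVC is minimized where dAVC/dQ = -36 + 6Q = 0, at Q = 6; min AVC = 134 - 36·6 + 3·6^2 = $26.
Since P = $314 ≥ min AVC = $26, price covers variable cost and the firm should produce.
Set P = MC: 314 = 134 - 72Q + 9Q^2 → -180 - 72Q + 9Q^2 = 0. The roots are Q = -2 and Q = 10; the profit-maximizing output is on the rising part of MC, so Q* = 10.
Check: AVC at Q = 10 is $74 ≤ P, so revenue covers variable cost.
Profit = P·Q − TC = 314·10 − 1017 = $2123.

Produce at Q = 10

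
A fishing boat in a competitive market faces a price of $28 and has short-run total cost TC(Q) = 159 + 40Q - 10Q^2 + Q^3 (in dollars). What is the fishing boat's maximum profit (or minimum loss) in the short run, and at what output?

Profit = -$87 at Q = 6

AVC = 40 - 10Q + Q^2; min AVC = $15 at Q = 5. Since P = $28 ≥ min AVC, the firm produces.
MC = 40 - 20Q + 3Q^2. Setting P = MC and taking the root on the rising branch gives Q* = 6.
TR = 28·6 = 168. TC = 159 + 96 = 255. Profit = 168 − 255 = -$87.
That loss of $87 beats the $159 the firm would lose by shutting down; producing recovers $72 of fixed cost.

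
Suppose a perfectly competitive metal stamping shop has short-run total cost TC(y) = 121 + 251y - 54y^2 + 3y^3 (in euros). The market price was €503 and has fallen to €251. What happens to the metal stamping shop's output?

Output falls from 14 to 12

MC = 251 - 108y + 9y^2; the shutdown threshold is min AVC = €8 (at y = 9).
With P = €503 above the shutdown price, P = MC gives y = 14.
At P = €251 ≥ min AVC, set P = MC: y = 12. The firm stays open but cuts output.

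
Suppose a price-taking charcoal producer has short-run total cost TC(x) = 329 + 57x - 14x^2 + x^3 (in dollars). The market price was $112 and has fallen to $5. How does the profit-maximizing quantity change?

Output falls from 11 to 0 (the firm shuts down)

AVC = 57 - 14x + x^2, minimized at x = 7 where min AVC = $8. MC = 57 - 28x + 3x^2.
With P = $112 above the shutdown price, P = MC gives x = 11.
At P = $5 < min AVC = $8, price no longer covers variable cost at any output, so the firm shuts down: x = 0.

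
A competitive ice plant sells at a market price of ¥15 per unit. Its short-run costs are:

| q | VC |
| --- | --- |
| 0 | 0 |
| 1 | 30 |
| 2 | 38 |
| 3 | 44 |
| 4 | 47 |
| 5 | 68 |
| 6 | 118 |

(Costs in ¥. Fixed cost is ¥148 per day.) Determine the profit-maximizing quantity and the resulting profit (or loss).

q = 4; profit = -¥135

Tabulate TR − TC: q=0: -148; q=1: -163; q=2: -156; q=3: -147; q=4: -135; q=5: -141; q=6: -176.
Profit is maximized at q = 4. AVC there is 47/4 = ¥11.75 ≤ P, so producing beats shutting down (which would give -¥148).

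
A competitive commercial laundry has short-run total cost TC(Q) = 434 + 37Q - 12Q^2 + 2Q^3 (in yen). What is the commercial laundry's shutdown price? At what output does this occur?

¥19 per unit, at Q = 3

The shutdown price is the minimum of AVC. VC = 37Q - 12Q^2 + 2Q^3, so AVC = 37 - 12Q + 2Q^2.
dAVC/dQ = -12 + 4Q = 0 gives Q = 3. min AVC = 37 - 12·3 + 2·3^2 = 19.
The firm shuts down for any P below ¥19.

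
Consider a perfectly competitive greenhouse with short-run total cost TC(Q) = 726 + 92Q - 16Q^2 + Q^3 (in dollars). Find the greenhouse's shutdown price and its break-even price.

Shutdown price = $28; break-even price = $103

AVC = 92 - 16Q + Q^2; minimized at Q = 8, giving min AVC = $28. That is the shutdown price.
ATC = 726/Q + 92 - 16Q + Q^2. Setting dATC/dQ = −726/Q^2 − 16 + 2Q = 0 gives Q = 11 (since 2·11^3 − 16·11^2 = 726).
min ATC = 726/11 + 92 − 16·11 + 11^2 = $103. That is the break-even price.
For $28 ≤ P < $103 the firm produces at a loss; below $28 it shuts down.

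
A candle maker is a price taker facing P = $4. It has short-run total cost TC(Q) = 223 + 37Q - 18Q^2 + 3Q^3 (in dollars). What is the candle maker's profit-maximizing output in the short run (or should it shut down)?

Variable cost is VC = 37Q - 18Q^2 + 3Q^3, so AVC = VC/Q = 37 - 18Q + 3Q^2 and MC = dTC/dQ = 37 - 36Q + 9Q^2.
The AVC parabola has its vertex at Q = 18/6 = 3, where AVC = 37 - 18·3 + 3·3^2 = $10.
P = $4 lies below min AVC = $10; no output level covers variable cost.
The firm minimizes its loss by shutting down and losing only its fixed cost of $223.

Shut down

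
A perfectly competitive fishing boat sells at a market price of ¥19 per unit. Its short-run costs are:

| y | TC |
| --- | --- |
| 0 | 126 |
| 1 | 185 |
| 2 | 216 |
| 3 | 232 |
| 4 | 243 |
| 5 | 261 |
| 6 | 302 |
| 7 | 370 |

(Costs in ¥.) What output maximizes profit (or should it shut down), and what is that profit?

y = 0 (shut down); profit = -¥126

Tabulate TR − TC: y=0: -126; y=1: -166; y=2: -178; y=3: -175; y=4: -167; y=5: -166; y=6: -188; y=7: -237.
Profit is highest at y = 0. Equivalently, the lowest AVC in the table is 135/5 ≈ ¥27 at y = 5, and P = ¥19 falls below it — price never covers variable cost, so the firm shuts down and loses only its fixed cost.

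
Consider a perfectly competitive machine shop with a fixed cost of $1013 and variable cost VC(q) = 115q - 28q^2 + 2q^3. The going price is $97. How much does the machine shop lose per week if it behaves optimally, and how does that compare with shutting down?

Profit = -$365 at q = 9

AVC = 115 - 28q + 2q^2 has its minimum $17 at q = 7; price $97 clears that bar, so the firm operates.
With MC = 115 - 56q + 6q^2, P = MC on the upward-sloping part at q* = 9.
TR = 97·9 = 873. TC = 1013 + 225 = 1238. Profit = 873 − 1238 = -$365.
That loss of $365 beats the $1013 the firm would lose by shutting down; producing recovers $648 of fixed cost.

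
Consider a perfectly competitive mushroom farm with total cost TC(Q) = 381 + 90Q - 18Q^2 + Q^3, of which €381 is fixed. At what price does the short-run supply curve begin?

The shutdown price is the minimum of AVC. VC = 90Q - 18Q^2 + Q^3, so AVC = 90 - 18Q + Q^2.
dAVC/dQ = -18 + 2Q = 0 gives Q = 9. min AVC = 90 - 18·9 + 9^2 = 9.
So the shutdown price is €9.

€9 per unit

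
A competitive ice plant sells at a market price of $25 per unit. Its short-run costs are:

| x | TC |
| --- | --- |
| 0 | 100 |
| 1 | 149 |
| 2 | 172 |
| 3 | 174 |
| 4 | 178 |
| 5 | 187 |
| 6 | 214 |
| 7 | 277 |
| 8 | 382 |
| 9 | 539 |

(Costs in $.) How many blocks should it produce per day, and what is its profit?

Compute π = P·x − TC at each output: x=0: -100; x=1: -124; x=2: -122; x=3: -99; x=4: -78; x=5: -62; x=6: -64; x=7: -102; x=8: -182; x=9: -314.
Profit is maximized at x = 5. AVC there is 87/5 = $17.40 ≤ P, so producing beats shutting down (which would give -$100).

x = 5; profit = -$62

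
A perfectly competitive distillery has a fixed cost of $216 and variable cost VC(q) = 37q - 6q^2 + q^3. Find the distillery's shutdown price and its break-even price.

Shutdown price = $28; break-even price = $73

Shutdown price = min AVC. AVC = 37 - 6q + q^2, with vertex at q = 3 and minimum $28.
ATC = 216/q + 37 - 6q + q^2. Setting dATC/dq = −216/q^2 − 6 + 2q = 0 gives q = 6 (since 2·6^3 − 6·6^2 = 216).
min ATC = 216/6 + 37 − 6·6 + 6^2 = $73. That is the break-even price.
For $28 ≤ P < $73 the firm produces at a loss; below $28 it shuts down.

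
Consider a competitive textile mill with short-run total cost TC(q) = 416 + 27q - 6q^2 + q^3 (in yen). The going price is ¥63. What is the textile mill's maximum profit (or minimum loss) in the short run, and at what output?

AVC = 27 - 6q + q^2; min AVC = ¥18 at q = 3. Since P = ¥63 ≥ min AVC, the firm produces.
With MC = 27 - 12q + 3q^2, P = MC on the upward-sloping part at q* = 6.
TR = 63·6 = 378. TC = 416 + 162 = 578. Profit = 378 − 578 = -¥200.
Shutting down would mean losing the fixed cost of ¥416, so operating at a loss of ¥200 is better by ¥216.

Profit = -¥200 at q = 6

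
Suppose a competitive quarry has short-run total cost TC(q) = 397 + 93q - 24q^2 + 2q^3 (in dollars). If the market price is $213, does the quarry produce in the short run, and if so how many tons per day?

From TC, MC = TC'(q) = 93 - 48q + 6q^2 and AVC = VC/q = 93 - 24q + 2q^2.
AVC hits its minimum where MC = AVC, at q = 6, giving min AVC = 93 - 24·6 + 2·6^2 = $21.
P = $213 exceeds min AVC = $21, so the firm stays open.
P = MC gives -120 - 48q + 6q^2 = 0, with roots -2 and 10. Take the larger (rising MC): q* = 10.
Check: AVC at q = 10 is $53 ≤ P, so revenue covers variable cost.
Profit = P·q − TC = 213·10 − 927 = $1203.

Produce at q = 10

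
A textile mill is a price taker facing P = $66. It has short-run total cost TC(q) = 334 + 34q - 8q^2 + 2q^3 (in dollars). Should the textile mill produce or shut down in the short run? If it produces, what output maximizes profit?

Produce at q = 4

From TC, MC = TC'(q) = 34 - 16q + 6q^2 and AVC = VC/q = 34 - 8q + 2q^2.
The AVC parabola has its vertex at q = 8/4 = 2, where AVC = 34 - 8·2 + 2·2^2 = $26.
Since P = $66 ≥ min AVC = $26, price covers variable cost and the firm should produce.
Solving P = MC: -32 - 16q + 6q^2 = 0 ⇒ q = -4/3 or 4. On the upward-sloping branch, q* = 4.
Check: AVC at q = 4 is $34 ≤ P, so revenue covers variable cost.
Profit = P·q − TC = 66·4 − 470 = -$206, a loss, but smaller than the $334 fixed cost the firm would lose by shutting down.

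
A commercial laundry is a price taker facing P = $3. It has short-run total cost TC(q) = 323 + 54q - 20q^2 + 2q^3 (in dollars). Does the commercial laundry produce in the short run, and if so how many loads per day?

From TC, MC = TC'(q) = 54 - 40q + 6q^2 and AVC = VC/q = 54 - 20q + 2q^2.
The AVC parabola has its vertex at q = 20/4 = 5, where AVC = 54 - 20·5 + 2·5^2 = $4.
With P < min AVC ($3 < $4), every unit sold adds to the loss.
Best response: produce nothing and absorb the $323 fixed cost.

Shut down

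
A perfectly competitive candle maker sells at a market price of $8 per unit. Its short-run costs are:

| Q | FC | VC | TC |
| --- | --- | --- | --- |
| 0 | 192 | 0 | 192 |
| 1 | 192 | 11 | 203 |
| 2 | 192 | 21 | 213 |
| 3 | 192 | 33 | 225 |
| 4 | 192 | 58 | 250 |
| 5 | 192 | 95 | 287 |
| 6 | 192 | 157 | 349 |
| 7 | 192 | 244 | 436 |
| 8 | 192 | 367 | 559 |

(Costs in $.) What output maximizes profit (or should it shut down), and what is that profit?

Tabulate TR − TC: Q=0: -192; Q=1: -195; Q=2: -197; Q=3: -201; Q=4: -218; Q=5: -247; Q=6: -301; Q=7: -380; Q=8: -495.
Profit is highest at Q = 0. Equivalently, the lowest AVC in the table is 21/2 ≈ $10.50 at Q = 2, and P = $8 falls below it — price never covers variable cost, so the firm shuts down and loses only its fixed cost.

Q = 0 (shut down); profit = -$192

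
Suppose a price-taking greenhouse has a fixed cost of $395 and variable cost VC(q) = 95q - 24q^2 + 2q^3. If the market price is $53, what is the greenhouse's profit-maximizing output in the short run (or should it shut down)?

Strip out fixed cost: VC = 95q - 24q^2 + 2q^3. Then AVC = 95 - 24q + 2q^2 and MC = 95 - 48q + 6q^2.
AVC is minimized where dAVC/dq = -24 + 4q = 0, at q = 6; min AVC = 95 - 24·6 + 2·6^2 = $23.
Since P = $53 ≥ min AVC = $23, price covers variable cost and the firm should produce.
Set P = MC: 53 = 95 - 48q + 6q^2 → 42 - 48q + 6q^2 = 0. The roots are q = 1 and q = 7; the profit-maximizing output is on the rising part of MC, so q* = 7.
Check: AVC at q = 7 is $25 ≤ P, so revenue covers variable cost.
Profit = P·q − TC = 53·7 − 570 = -$199, a loss, but smaller than the $395 fixed cost the firm would lose by shutting down.

Produce at q = 7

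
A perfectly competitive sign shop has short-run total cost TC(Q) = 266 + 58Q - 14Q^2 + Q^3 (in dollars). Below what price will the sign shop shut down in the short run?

$9 per unit

Short-run supply begins at min AVC. From VC = 58Q - 14Q^2 + Q^3, AVC = 58 - 14Q + Q^2.
At the minimum of AVC, MC = AVC. MC = 58 - 28Q + 3Q^2; setting MC = AVC gives 2Q^2 - 14Q = 0, so Q = 7. min AVC = 9.
So the shutdown price is $9.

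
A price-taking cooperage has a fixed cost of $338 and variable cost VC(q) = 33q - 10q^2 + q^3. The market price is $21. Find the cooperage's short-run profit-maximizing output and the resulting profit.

AVC = 33 - 10q + q^2; min AVC = $8 at q = 5. Since P = $21 ≥ min AVC, the firm produces.
MC = 33 - 20q + 3q^2. Setting P = MC and taking the root on the rising branch gives q* = 6.
TR = 21·6 = 126. TC = 338 + 54 = 392. Profit = 126 − 392 = -$266.
By producing, the firm covers all variable cost plus $72 of fixed cost; shutting down would lose the full $338.

Profit = -$266 at q = 6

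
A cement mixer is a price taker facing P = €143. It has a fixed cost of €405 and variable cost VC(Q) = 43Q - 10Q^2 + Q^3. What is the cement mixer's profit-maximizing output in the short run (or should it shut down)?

Produce at Q = 10

From TC, MC = TC'(Q) = 43 - 20Q + 3Q^2 and AVC = VC/Q = 43 - 10Q + Q^2.
AVC hits its minimum where MC = AVC, at Q = 5, giving min AVC = 43 - 10·5 + 5^2 = €18.
Because €143 ≥ €18, revenue can cover variable cost; the firm operates.
Set P = MC: 143 = 43 - 20Q + 3Q^2 → -100 - 20Q + 3Q^2 = 0. The roots are Q = -10/3 and Q = 10; the profit-maximizing output is on the rising part of MC, so Q* = 10.
Check: AVC at Q = 10 is €43 ≤ P, so revenue covers variable cost.
Profit = P·Q − TC = 143·10 − 835 = €595.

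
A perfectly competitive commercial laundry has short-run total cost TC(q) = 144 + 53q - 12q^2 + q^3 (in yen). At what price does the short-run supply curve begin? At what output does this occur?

The shutdown price is the minimum of AVC. VC = 53q - 12q^2 + q^3, so AVC = 53 - 12q + q^2.
At the minimum of AVC, MC = AVC. MC = 53 - 24q + 3q^2; setting MC = AVC gives 2q^2 - 12q = 0, so q = 6. min AVC = 17.
So the shutdown price is ¥17.

¥17 per unit, at q = 6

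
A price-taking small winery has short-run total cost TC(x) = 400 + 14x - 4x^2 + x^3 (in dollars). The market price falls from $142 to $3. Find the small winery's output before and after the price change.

Output falls from 8 to 0 (the firm shuts down)

MC = 14 - 8x + 3x^2; the shutdown threshold is min AVC = $10 (at x = 2).
At P = $142 ≥ min AVC, set P = MC on the rising branch: x = 8.
At P = $3 < min AVC = $10, price no longer covers variable cost at any output, so the firm shuts down: x = 0.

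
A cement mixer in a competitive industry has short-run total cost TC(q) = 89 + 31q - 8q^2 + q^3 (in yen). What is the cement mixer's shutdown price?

The shutdown price is the minimum of AVC. VC = 31q - 8q^2 + q^3, so AVC = 31 - 8q + q^2.
At the minimum of AVC, MC = AVC. MC = 31 - 16q + 3q^2; setting MC = AVC gives 2q^2 - 8q = 0, so q = 4. min AVC = 15.
The firm shuts down for any P below ¥15.

¥15 per unit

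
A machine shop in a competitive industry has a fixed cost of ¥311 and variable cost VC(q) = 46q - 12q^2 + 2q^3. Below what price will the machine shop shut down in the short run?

¥28 per unit

The firm shuts down when price falls below the minimum of average variable cost. AVC = VC/q = 46 - 12q + 2q^2.
dAVC/dq = -12 + 4q = 0 gives q = 3. min AVC = 46 - 12·3 + 2·3^2 = 28.
So the shutdown price is ¥28.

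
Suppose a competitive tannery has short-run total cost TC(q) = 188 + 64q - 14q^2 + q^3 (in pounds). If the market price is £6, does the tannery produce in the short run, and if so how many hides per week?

Variable cost is VC = 64q - 14q^2 + q^3, so AVC = VC/q = 64 - 14q + q^2 and MC = dTC/dq = 64 - 28q + 3q^2.
The AVC parabola has its vertex at q = 14/2 = 7, where AVC = 64 - 14·7 + 7^2 = £15.
P = £6 lies below min AVC = £15; no output level covers variable cost.
Shutting down limits the loss to fixed cost, £188.

Shut down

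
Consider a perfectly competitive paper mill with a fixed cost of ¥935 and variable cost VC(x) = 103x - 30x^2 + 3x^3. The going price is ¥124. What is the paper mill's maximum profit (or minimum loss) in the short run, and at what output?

AVC = 103 - 30x + 3x^2; min AVC = ¥28 at x = 5. Since P = ¥124 ≥ min AVC, the firm produces.
MC = 103 - 60x + 9x^2. Setting P = MC and taking the root on the rising branch gives x* = 7.
TR = 124·7 = 868. TC = 935 + 280 = 1215. Profit = 868 − 1215 = -¥347.
Shutting down would mean losing the fixed cost of ¥935, so operating at a loss of ¥347 is better by ¥588.

Profit = -¥347 at x = 7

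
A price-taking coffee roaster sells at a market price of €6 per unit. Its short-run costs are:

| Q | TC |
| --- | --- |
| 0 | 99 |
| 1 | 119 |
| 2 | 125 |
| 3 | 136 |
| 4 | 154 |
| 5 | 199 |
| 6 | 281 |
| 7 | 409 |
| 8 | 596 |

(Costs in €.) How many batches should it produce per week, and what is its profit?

Profit at each row (π = 6Q − TC): Q=0: -99; Q=1: -113; Q=2: -113; Q=3: -118; Q=4: -130; Q=5: -169; Q=6: -245; Q=7: -367; Q=8: -548.
Profit is highest at Q = 0. Equivalently, the lowest AVC in the table is 37/3 ≈ €12.33 at Q = 3, and P = €6 falls below it — price never covers variable cost, so the firm shuts down and loses only its fixed cost.

Q = 0 (shut down); profit = -€99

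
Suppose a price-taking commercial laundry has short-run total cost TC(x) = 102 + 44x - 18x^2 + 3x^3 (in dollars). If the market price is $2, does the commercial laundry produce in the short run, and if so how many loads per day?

From TC, MC = TC'(x) = 44 - 36x + 9x^2 and AVC = VC/x = 44 - 18x + 3x^2.
The AVC parabola has its vertex at x = 18/6 = 3, where AVC = 44 - 18·3 + 3·3^2 = $17.
Since P = $2 < min AVC = $17, price fails to cover variable cost at any output.
Shutting down limits the loss to fixed cost, $102.

Shut down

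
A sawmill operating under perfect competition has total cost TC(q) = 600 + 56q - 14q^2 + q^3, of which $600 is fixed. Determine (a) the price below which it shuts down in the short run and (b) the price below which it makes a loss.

Shutdown price = min AVC. AVC = 56 - 14q + q^2, with vertex at q = 7 and minimum $7.
ATC = 600/q + 56 - 14q + q^2. Setting dATC/dq = −600/q^2 − 14 + 2q = 0 gives q = 10 (since 2·10^3 − 14·10^2 = 600).
min ATC = 600/10 + 56 − 14·10 + 10^2 = $76. That is the break-even price.
Between these two prices the firm operates at a loss; above $76 it earns a profit.

Shutdown price = $7; break-even price = $76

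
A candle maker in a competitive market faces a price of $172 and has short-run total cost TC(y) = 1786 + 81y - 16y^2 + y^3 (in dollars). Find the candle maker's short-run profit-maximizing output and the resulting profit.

Profit = -$96 at y = 13

AVC = 81 - 16y + y^2 has its minimum $17 at y = 8; price $172 clears that bar, so the firm operates.
With MC = 81 - 32y + 3y^2, P = MC on the upward-sloping part at y* = 13.
TR = 172·13 = 2236. TC = 1786 + 546 = 2332. Profit = 2236 − 2332 = -$96.
By producing, the firm covers all variable cost plus $1690 of fixed cost; shutting down would lose the full $1786.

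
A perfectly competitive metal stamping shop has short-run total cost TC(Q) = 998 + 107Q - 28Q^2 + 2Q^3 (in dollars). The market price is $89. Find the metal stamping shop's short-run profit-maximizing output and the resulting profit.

Profit = -$350 at Q = 9

AVC = 107 - 28Q + 2Q^2; min AVC = $9 at Q = 7. Since P = $89 ≥ min AVC, the firm produces.
With MC = 107 - 56Q + 6Q^2, P = MC on the upward-sloping part at Q* = 9.
TR = 89·9 = 801. TC = 998 + 153 = 1151. Profit = 801 − 1151 = -$350.
That loss of $350 beats the $998 the firm would lose by shutting down; producing recovers $648 of fixed cost.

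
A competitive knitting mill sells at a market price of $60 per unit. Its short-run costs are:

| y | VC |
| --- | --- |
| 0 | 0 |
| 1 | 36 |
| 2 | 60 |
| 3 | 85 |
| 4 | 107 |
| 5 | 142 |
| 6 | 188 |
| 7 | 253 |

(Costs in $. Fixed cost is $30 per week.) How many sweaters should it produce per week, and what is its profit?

y = 6; profit = $142

Profit at each row (π = 60y − TC): y=0: -30; y=1: -6; y=2: 30; y=3: 65; y=4: 103; y=5: 128; y=6: 142; y=7: 137.
Profit is maximized at y = 6. AVC there is 188/6 = $31.33 ≤ P, so producing beats shutting down (which would give -$30).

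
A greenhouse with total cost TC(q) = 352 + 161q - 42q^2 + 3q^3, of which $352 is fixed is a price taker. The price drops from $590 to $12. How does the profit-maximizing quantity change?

Output falls from 13 to 0 (the firm shuts down)

AVC = 161 - 42q + 3q^2, minimized at q = 7 where min AVC = $14. MC = 161 - 84q + 9q^2.
At P = $590 ≥ min AVC, set P = MC on the rising branch: q = 13.
At P = $12 < min AVC = $14, price no longer covers variable cost at any output, so the firm shuts down: q = 0.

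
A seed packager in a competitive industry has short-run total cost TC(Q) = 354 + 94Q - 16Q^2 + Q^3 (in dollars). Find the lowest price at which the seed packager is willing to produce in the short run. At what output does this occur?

The firm shuts down when price falls below the minimum of average variable cost. AVC = VC/Q = 94 - 16Q + Q^2.
At the minimum of AVC, MC = AVC. MC = 94 - 32Q + 3Q^2; setting MC = AVC gives 2Q^2 - 16Q = 0, so Q = 8. min AVC = 30.
For P < $30 the firm produces nothing.

$30 per unit, at Q = 8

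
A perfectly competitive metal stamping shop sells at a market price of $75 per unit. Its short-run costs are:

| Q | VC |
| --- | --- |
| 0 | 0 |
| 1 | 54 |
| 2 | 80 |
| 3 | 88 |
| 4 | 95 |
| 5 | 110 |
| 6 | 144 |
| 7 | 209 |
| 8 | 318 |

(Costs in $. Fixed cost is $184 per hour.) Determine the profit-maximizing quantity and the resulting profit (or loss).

Q = 7; profit = $132

Tabulate TR − TC: Q=0: -184; Q=1: -163; Q=2: -114; Q=3: -47; Q=4: 21; Q=5: 81; Q=6: 122; Q=7: 132; Q=8: 98.
Profit is maximized at Q = 7. AVC there is 209/7 = $29.86 ≤ P, so producing beats shutting down (which would give -$184).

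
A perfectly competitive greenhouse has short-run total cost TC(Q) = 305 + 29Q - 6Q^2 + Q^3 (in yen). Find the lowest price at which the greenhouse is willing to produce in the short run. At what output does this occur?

¥20 per unit, at Q = 3

The firm shuts down when price falls below the minimum of average variable cost. AVC = VC/Q = 29 - 6Q + Q^2.
dAVC/dQ = -6 + 2Q = 0 gives Q = 3. min AVC = 29 - 6·3 + 3^2 = 20.
For P < ¥20 the firm produces nothing.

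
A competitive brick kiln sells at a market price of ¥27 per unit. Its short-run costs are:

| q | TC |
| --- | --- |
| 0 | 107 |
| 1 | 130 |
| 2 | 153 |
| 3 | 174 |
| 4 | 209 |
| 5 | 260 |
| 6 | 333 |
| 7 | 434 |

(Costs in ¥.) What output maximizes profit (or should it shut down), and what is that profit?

q = 3; profit = -¥93

Compute π = P·q − TC at each output: q=0: -107; q=1: -103; q=2: -99; q=3: -93; q=4: -101; q=5: -125; q=6: -171; q=7: -245.
Profit is maximized at q = 3. AVC there is 67/3 = ¥22.33 ≤ P, so producing beats shutting down (which would give -¥107).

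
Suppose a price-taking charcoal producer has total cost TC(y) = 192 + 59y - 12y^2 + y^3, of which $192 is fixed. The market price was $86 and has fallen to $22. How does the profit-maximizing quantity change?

Output falls from 9 to 0 (the firm shuts down)

AVC = 59 - 12y + y^2, minimized at y = 6 where min AVC = $23. MC = 59 - 24y + 3y^2.
At P = $86 ≥ min AVC, set P = MC on the rising branch: y = 9.
At P = $22 < min AVC = $23, price no longer covers variable cost at any output, so the firm shuts down: y = 0.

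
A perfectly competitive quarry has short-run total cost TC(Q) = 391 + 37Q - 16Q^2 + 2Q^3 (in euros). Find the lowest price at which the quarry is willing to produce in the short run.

€5 per unit

Short-run supply begins at min AVC. From VC = 37Q - 16Q^2 + 2Q^3, AVC = 37 - 16Q + 2Q^2.
dAVC/dQ = -16 + 4Q = 0 gives Q = 4. min AVC = 37 - 16·4 + 2·4^2 = 5.
For P < €5 the firm produces nothing.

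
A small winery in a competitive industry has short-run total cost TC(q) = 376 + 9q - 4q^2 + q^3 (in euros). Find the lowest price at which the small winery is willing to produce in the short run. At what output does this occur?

€5 per unit, at q = 2

Short-run supply begins at min AVC. From VC = 9q - 4q^2 + q^3, AVC = 9 - 4q + q^2.
dAVC/dq = -4 + 2q = 0 gives q = 2. min AVC = 9 - 4·2 + 2^2 = 5.
The firm shuts down for any P below €5.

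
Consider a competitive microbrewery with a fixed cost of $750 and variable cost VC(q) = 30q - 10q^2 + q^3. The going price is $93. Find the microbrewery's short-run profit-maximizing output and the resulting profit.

Profit = -$102 at q = 9

AVC = 30 - 10q + q^2 has its minimum $5 at q = 5; price $93 clears that bar, so the firm operates.
With MC = 30 - 20q + 3q^2, P = MC on the upward-sloping part at q* = 9.
TR = 93·9 = 837. TC = 750 + 189 = 939. Profit = 837 − 939 = -$102.
By producing, the firm covers all variable cost plus $648 of fixed cost; shutting down would lose the full $750.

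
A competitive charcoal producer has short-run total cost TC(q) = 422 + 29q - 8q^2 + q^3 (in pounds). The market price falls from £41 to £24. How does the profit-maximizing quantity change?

MC = 29 - 16q + 3q^2; the shutdown threshold is min AVC = £13 (at q = 4).
With P = £41 above the shutdown price, P = MC gives q = 6.
At P = £24 ≥ min AVC, set P = MC: q = 5. The firm stays open but cuts output.

Output falls from 6 to 5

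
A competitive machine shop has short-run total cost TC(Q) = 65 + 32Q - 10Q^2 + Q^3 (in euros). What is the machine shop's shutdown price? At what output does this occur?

The shutdown price is the minimum of AVC. VC = 32Q - 10Q^2 + Q^3, so AVC = 32 - 10Q + Q^2.
At the minimum of AVC, MC = AVC. MC = 32 - 20Q + 3Q^2; setting MC = AVC gives 2Q^2 - 10Q = 0, so Q = 5. min AVC = 7.
The firm shuts down for any P below €7.

€7 per unit, at Q = 5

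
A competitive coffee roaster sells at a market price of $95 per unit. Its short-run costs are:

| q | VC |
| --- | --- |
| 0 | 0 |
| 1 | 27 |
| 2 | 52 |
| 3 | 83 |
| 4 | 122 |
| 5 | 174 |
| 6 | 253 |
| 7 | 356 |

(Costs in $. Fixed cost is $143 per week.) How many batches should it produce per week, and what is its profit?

q = 6; profit = $174

Tabulate TR − TC: q=0: -143; q=1: -75; q=2: -5; q=3: 59; q=4: 115; q=5: 158; q=6: 174; q=7: 166.
Profit is maximized at q = 6. AVC there is 253/6 = $42.17 ≤ P, so producing beats shutting down (which would give -$143).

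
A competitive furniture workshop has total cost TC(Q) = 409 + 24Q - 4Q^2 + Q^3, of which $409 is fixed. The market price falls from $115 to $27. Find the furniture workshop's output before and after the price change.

Output falls from 7 to 3

AVC = 24 - 4Q + Q^2, minimized at Q = 2 where min AVC = $20. MC = 24 - 8Q + 3Q^2.
At P = $115 ≥ min AVC, set P = MC on the rising branch: Q = 7.
At P = $27 ≥ min AVC, set P = MC: Q = 3. The firm stays open but cuts output.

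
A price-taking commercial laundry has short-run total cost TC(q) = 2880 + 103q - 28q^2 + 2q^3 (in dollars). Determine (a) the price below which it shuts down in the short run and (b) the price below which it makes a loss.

Shutdown price = min AVC. AVC = 103 - 28q + 2q^2, with vertex at q = 7 and minimum $5.
ATC = 2880/q + 103 - 28q + 2q^2. Setting dATC/dq = −2880/q^2 − 28 + 4q = 0 gives q = 12 (since 4·12^3 − 28·12^2 = 2880).
min ATC = 2880/12 + 103 − 28·12 + 2·12^2 = $295. That is the break-even price.
For $5 ≤ P < $295 the firm produces at a loss; below $5 it shuts down.

Shutdown price = $5; break-even price = $295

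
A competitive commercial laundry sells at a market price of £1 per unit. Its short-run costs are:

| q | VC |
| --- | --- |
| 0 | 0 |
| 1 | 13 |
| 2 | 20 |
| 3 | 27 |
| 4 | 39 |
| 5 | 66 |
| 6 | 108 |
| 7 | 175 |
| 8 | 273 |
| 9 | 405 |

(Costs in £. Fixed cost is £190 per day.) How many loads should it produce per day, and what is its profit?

q = 0 (shut down); profit = -£190

Compute π = P·q − TC at each output: q=0: -190; q=1: -202; q=2: -208; q=3: -214; q=4: -225; q=5: -251; q=6: -292; q=7: -358; q=8: -455; q=9: -586.
Profit is highest at q = 0. Equivalently, the lowest AVC in the table is 27/3 ≈ £9 at q = 3, and P = £1 falls below it — price never covers variable cost, so the firm shuts down and loses only its fixed cost.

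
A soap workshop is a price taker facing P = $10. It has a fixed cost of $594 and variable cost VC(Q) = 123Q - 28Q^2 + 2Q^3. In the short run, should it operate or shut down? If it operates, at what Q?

Shut down

From TC, MC = TC'(Q) = 123 - 56Q + 6Q^2 and AVC = VC/Q = 123 - 28Q + 2Q^2.
AVC is minimized where dAVC/dQ = -28 + 4Q = 0, at Q = 7; min AVC = 123 - 28·7 + 2·7^2 = $25.
Since P = $10 < min AVC = $25, price fails to cover variable cost at any output.
The firm minimizes its loss by shutting down and losing only its fixed cost of $594.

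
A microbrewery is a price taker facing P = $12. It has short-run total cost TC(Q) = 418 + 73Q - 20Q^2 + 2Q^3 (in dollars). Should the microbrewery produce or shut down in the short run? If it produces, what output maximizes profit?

Variable cost is VC = 73Q - 20Q^2 + 2Q^3, so AVC = VC/Q = 73 - 20Q + 2Q^2 and MC = dTC/dQ = 73 - 40Q + 6Q^2.
AVC is minimized where dAVC/dQ = -20 + 4Q = 0, at Q = 5; min AVC = 73 - 20·5 + 2·5^2 = $23.
P = $12 lies below min AVC = $23; no output level covers variable cost.
The firm minimizes its loss by shutting down and losing only its fixed cost of $418.

Shut down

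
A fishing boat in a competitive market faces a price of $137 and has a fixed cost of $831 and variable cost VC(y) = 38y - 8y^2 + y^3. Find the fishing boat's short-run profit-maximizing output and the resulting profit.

Profit = -$21 at y = 9

AVC = 38 - 8y + y^2; min AVC = $22 at y = 4. Since P = $137 ≥ min AVC, the firm produces.
With MC = 38 - 16y + 3y^2, P = MC on the upward-sloping part at y* = 9.
TR = 137·9 = 1233. TC = 831 + 423 = 1254. Profit = 1233 − 1254 = -$21.
That loss of $21 beats the $831 the firm would lose by shutting down; producing recovers $810 of fixed cost.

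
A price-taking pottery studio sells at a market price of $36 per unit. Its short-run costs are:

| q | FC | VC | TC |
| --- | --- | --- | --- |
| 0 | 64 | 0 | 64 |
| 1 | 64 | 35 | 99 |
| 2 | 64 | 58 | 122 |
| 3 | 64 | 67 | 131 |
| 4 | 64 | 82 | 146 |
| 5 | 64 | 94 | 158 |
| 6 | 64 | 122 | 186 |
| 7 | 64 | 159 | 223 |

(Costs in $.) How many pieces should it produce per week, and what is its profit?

Tabulate TR − TC: q=0: -64; q=1: -63; q=2: -50; q=3: -23; q=4: -2; q=5: 22; q=6: 30; q=7: 29.
Profit is maximized at q = 6. AVC there is 122/6 = $20.33 ≤ P, so producing beats shutting down (which would give -$64).

q = 6; profit = $30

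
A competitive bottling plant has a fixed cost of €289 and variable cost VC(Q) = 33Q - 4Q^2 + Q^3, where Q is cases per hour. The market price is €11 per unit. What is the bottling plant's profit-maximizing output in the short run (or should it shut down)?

Shut down

Variable cost is VC = 33Q - 4Q^2 + Q^3, so AVC = VC/Q = 33 - 4Q + Q^2 and MC = dTC/dQ = 33 - 8Q + 3Q^2.
AVC is minimized where dAVC/dQ = -4 + 2Q = 0, at Q = 2; min AVC = 33 - 4·2 + 2^2 = €29.
P = €11 lies below min AVC = €29; no output level covers variable cost.
Best response: produce nothing and absorb the €289 fixed cost.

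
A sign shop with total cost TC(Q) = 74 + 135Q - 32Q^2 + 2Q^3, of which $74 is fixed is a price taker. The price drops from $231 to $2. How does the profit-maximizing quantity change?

Output falls from 12 to 0 (the firm shuts down)

AVC = 135 - 32Q + 2Q^2, minimized at Q = 8 where min AVC = $7. MC = 135 - 64Q + 6Q^2.
At P = $231 ≥ min AVC, set P = MC on the rising branch: Q = 12.
At P = $2 < min AVC = $7, price no longer covers variable cost at any output, so the firm shuts down: Q = 0.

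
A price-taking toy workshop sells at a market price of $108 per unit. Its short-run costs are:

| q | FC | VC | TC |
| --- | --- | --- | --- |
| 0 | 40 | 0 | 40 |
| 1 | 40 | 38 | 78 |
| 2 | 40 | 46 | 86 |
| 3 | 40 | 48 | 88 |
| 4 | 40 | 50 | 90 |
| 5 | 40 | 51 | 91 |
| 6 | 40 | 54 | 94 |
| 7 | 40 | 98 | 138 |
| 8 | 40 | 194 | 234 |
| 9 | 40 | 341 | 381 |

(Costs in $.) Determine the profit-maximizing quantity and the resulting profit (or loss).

q = 8; profit = $630

Profit at each row (π = 108q − TC): q=0: -40; q=1: 30; q=2: 130; q=3: 236; q=4: 342; q=5: 449; q=6: 554; q=7: 618; q=8: 630; q=9: 591.
Profit is maximized at q = 8. AVC there is 194/8 = $24.25 ≤ P, so producing beats shutting down (which would give -$40).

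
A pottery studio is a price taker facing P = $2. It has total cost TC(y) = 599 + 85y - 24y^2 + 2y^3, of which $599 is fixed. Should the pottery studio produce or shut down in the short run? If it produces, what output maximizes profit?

Shut down

From TC, MC = TC'(y) = 85 - 48y + 6y^2 and AVC = VC/y = 85 - 24y + 2y^2.
AVC is minimized where dAVC/dy = -24 + 4y = 0, at y = 6; min AVC = 85 - 24·6 + 2·6^2 = $13.
P = $2 lies below min AVC = $13; no output level covers variable cost.
The firm minimizes its loss by shutting down and losing only its fixed cost of $599.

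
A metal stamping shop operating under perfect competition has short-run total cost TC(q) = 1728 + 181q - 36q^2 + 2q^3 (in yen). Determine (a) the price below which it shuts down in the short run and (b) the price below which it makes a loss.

AVC = 181 - 36q + 2q^2; minimized at q = 9, giving min AVC = ¥19. That is the shutdown price.
ATC = 1728/q + 181 - 36q + 2q^2. Setting dATC/dq = −1728/q^2 − 36 + 4q = 0 gives q = 12 (since 4·12^3 − 36·12^2 = 1728).
min ATC = 1728/12 + 181 − 36·12 + 2·12^2 = ¥181. That is the break-even price.
For ¥19 ≤ P < ¥181 the firm produces at a loss; below ¥19 it shuts down.

Shutdown price = ¥19; break-even price = ¥181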